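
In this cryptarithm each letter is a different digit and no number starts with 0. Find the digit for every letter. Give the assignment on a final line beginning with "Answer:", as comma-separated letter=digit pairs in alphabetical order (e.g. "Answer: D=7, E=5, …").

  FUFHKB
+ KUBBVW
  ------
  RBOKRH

Step 1. [col 1: B + W ≡ H (mod 10)] column 1 (B + W ≡ H (mod 10), carry-in 0) doesn't pin B yet; pick B=4 and continue, so B=4.
Step 2. [col 1: B + W ≡ H (mod 10)] several values work for H in column 1 (B + W ≡ H (mod 10), carry-in 0); try H=3. So H=3.
Step 3. [col 1: B + W ≡ H (mod 10)] column 1: given B=4, H=3, carry-in 0, and digits 3,4 already taken and all letters distinct, B+W≡H (mod 10) forces W=9. So W=9.
Step 4. [col 2: K + V ≡ R (mod 10)] several values work for K in column 2 (K + V ≡ R (mod 10), carry-in 1); try K=7. So K=7.
Step 5. [col 2: K + V ≡ R (mod 10)] several values work for R in column 2 (K + V ≡ R (mod 10), carry-in 1); try R=8, so R=8.
Step 6. [col 2: K + V ≡ R (mod 10)] in column 2 we have K+V≡R with carry-in 1; given K=7, R=8 and digits 3,4,7,8,9 already taken and all letters distinct, that pins V to 0, so V=0.
Step 7. [col 4: F + B ≡ O (mod 10)] several values work for O in column 4 (F + B ≡ O (mod 10), carry-in 0); try O=5. So O=5.
Step 8. [col 4: F + B ≡ O (mod 10)] from column 4 (B=4, O=5, carry-in 0, digits 0,3,4,5,7,8,9 already taken and all letters distinct): F must equal 1. So F=1.
Step 9. [col 5: U + U ≡ B (mod 10)] column 5 reads U+U+carry(0)=B with B=4; with digits 0,1,3,4,5,7,8,9 already taken and all letters distinct, the only value for U is 2, so U=2.

Answer: B=4, F=1, H=3, K=7, O=5, R=8, U=2, V=0, W=9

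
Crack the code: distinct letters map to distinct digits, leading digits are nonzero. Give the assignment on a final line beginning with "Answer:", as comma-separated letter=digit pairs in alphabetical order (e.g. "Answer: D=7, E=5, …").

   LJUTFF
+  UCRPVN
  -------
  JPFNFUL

Step 1. [col 1: F + N ≡ L (mod 10)] column 1 (F + N ≡ L (mod 10), carry-in 0) doesn't pin L yet; pick L=7 and continue. So L=7.
Step 2. [J] adding two 6-digit numbers gives at most 6+1 digits, and here it does — J is that final carry and must be 1. So J=1.
Step 3. [col 1: F + N ≡ L (mod 10)] column 1 (F + N ≡ L (mod 10), carry-in 0) doesn't pin N yet; pick N=5 and continue ⇒ N=5.
Step 4. [col 1: F + N ≡ L (mod 10)] column 1 reads F+N+carry(0)=L with N=5, L=7; with digits 1,5,7 already taken and all letters distinct, the only value for F is 2, so F=2.
Step 5. [col 2: F + V ≡ U (mod 10)] column 2 (F + V ≡ U (mod 10), carry-in 0) doesn't pin U yet; pick U=6 and continue. So U=6.
Step 6. [col 2: F + V ≡ U (mod 10)] from column 2 (F=2, U=6, carry-in 0, digits 1,2,5,6,7 already taken and all letters distinct): V must equal 4, so V=4.
Step 7. [col 3: T + P ≡ F (mod 10)] T=9 is one option consistent with column 3 (T + P ≡ F (mod 10), carry-in 0) — take it, so T=9.
Step 8. [col 3: T + P ≡ F (mod 10)] column 3 reads T+P+carry(0)=F with T=9, F=2; with digits 1,2,4,5,6,7,9 already taken and all letters distinct, the only value for P is 3, so P=3.
Step 9. [col 4: U + R ≡ N (mod 10)] column 4: given U=6, N=5, carry-in 1, and digits 1,2,3,4,5,6,7,9 already taken and all letters distinct, U+R≡N (mod 10) forces R=8 ⇒ R=8.
Step 10. [col 5: J + C ≡ F (mod 10)] from column 5 (J=1, F=2, carry-in 1, digits 1,2,3,4,5,6,7,8,9 already taken and all letters distinct): C must equal 0, so C=0.

Answer: C=0, F=2, J=1, L=7, N=5, P=3, R=8, T=9, U=6, V=4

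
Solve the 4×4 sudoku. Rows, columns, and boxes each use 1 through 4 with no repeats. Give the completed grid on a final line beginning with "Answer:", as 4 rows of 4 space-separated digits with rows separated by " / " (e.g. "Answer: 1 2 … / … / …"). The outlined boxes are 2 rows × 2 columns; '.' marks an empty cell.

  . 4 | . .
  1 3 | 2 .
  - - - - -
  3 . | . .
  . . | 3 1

Step 1. [r3c4∈{2,4}] 2 has one home in col 4: r3c4 ⇒ r3c4=2.
Step 2. [r4c2∈{2}] only 2 remains possible at r4c2. So r4c2=2.
Step 3. [r4c1∈{4}] r4c1's peers cover all but 4, so r4c1=4.
Step 4. [r1c3∈{1}] r1c3 has the single candidate 1. So r1c3=1.
Step 5. [r1c1∈{2}] r1c1 has the single candidate 2, so r1c1=2.
Step 6. [r3c2∈{1}] r3c2's peers cover all but 1, so r3c2=1.
Step 7. [r1c4∈{3}] r1c4 is down to just 3, so r1c4=3.
Step 8. [r3c3∈{4}] only 4 remains possible at r3c3. So r3c3=4.
Step 9. [r2c4∈{4}] r2c4's peers cover all but 4. So r2c4=4.

Answer: 2 4 1 3 / 1 3 2 4 / 3 1 4 2 / 4 2 3 1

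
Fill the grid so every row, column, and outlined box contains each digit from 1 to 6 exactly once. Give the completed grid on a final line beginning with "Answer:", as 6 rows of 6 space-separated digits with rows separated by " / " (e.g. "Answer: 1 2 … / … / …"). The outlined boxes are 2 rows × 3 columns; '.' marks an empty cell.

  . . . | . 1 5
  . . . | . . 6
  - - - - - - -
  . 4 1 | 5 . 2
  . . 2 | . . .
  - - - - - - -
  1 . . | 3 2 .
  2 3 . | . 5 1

Step 1. [r2c5∈{3,4}] in box 2, 3 fits only at r2c5 ⇒ r2c5=3.
Step 2. [r6c4∈{4,6}] 6 has one home in box 6: r6c4 ⇒ r6c4=6.
Step 3. [r1c3∈{3,4,6}] r1c3 is the only open cell in col 3 admitting 3 ⇒ r1c3=3.
Step 4. [r5c3∈{4,5,6}] col 3 places 6 nowhere but r5c3, so r5c3=6.
Step 5. [r2c3∈{4,5}] r2c3 is the only open cell in col 3 admitting 5 ⇒ r2c3=5.
Step 6. [r4c1∈{3,5,6}] 5 has one home in col 1: r4c1, so r4c1=5.
Step 7. [r4c5∈{4,6}] r4c5 is the only open cell in col 5 admitting 4. So r4c5=4.
Step 8. [r2c1∈{4}] r2c1 has the single candidate 4, so r2c1=4.
Step 9. [r4c2∈{6}] r4c2 has the single candidate 6. So r4c2=6.
Step 10. [r1c2∈{2}] r1c2 has the single candidate 2. So r1c2=2.
Step 11. [r1c1∈{6}] r1c1 is down to just 6. So r1c1=6.
Step 12. [r1c4∈{4}] r1c4's peers cover all but 4. So r1c4=4.
Step 13. [r3c5∈{6}] r3c5 has the single candidate 6 ⇒ r3c5=6.
Step 14. [r3c1∈{3}] only 3 remains possible at r3c1 ⇒ r3c1=3.
Step 15. [r2c4∈{2}] r2c4's peers cover all but 2. So r2c4=2.
Step 16. [r4c4∈{1}] nothing but 1 survives at r4c4 ⇒ r4c4=1.
Step 17. [r4c6∈{3}] nothing but 3 survives at r4c6. So r4c6=3.
Step 18. [r6c3∈{4}] r6c3's peers cover all but 4. So r6c3=4.
Step 19. [r5c6∈{4}] r5c6 has the single candidate 4, so r5c6=4.
Step 20. [r5c2∈{5}] nothing but 5 survives at r5c2 ⇒ r5c2=5.
Step 21. [r2c2∈{1}] r2c2 has the single candidate 1 ⇒ r2c2=1.

Answer: 6 2 3 4 1 5 / 4 1 5 2 3 6 / 3 4 1 5 6 2 / 5 6 2 1 4 3 / 1 5 6 3 2 4 / 2 3 4 6 5 1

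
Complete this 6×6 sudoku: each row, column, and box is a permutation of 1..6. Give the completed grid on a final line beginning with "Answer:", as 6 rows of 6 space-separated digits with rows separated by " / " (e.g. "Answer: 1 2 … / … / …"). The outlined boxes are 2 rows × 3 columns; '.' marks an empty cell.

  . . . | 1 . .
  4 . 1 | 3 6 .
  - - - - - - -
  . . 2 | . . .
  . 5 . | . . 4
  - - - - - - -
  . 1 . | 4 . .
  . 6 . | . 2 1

Step 1. [r2c6∈{2,5}] across row 2, 5 lands solely at r2c6 ⇒ r2c6=5.
Step 2. [r6c4∈{5}] r6c4's peers cover all but 5. So r6c4=5.
Step 3. [r6c1∈{3}] r6c1 has the single candidate 3. So r6c1=3.
Step 4. [r5c5∈{3}] nothing but 3 survives at r5c5. So r5c5=3.
Step 5. [r4c3∈{3,6}] across row 4, 3 lands solely at r4c3 ⇒ r4c3=3.
Step 6. [r3c4∈{6}] only 6 remains possible at r3c4 ⇒ r3c4=6.
Step 7. [r4c1∈{1,6}] row 4 places 6 nowhere but r4c1 ⇒ r4c1=6.
Step 8. [r5c3∈{5}] r5c3 has the single candidate 5. So r5c3=5.
Step 9. [r2c2∈{2}] r2c2's peers cover all but 2. So r2c2=2.
Step 10. [r3c1∈{1}] r3c1 has the single candidate 1. So r3c1=1.
Step 11. [r3c6∈{3}] r3c6 has the single candidate 3. So r3c6=3.
Step 12. [r1c5∈{4}] only 4 remains possible at r1c5 ⇒ r1c5=4.
Step 13. [r1c1∈{5}] r1c1's peers cover all but 5 ⇒ r1c1=5.
Step 14. [r1c3∈{6}] r1c3 is down to just 6, so r1c3=6.
Step 15. [r4c4∈{2}] r4c4 has the single candidate 2, so r4c4=2.
Step 16. [r5c6∈{6}] r5c6's peers cover all but 6. So r5c6=6.
Step 17. [r3c2∈{4}] r3c2 has the single candidate 4 ⇒ r3c2=4.
Step 18. [r3c5∈{5}] nothing but 5 survives at r3c5, so r3c5=5.
Step 19. [r5c1∈{2}] nothing but 2 survives at r5c1 ⇒ r5c1=2.
Step 20. [r1c2∈{3}] r1c2 has the single candidate 3 ⇒ r1c2=3.
Step 21. [r1c6∈{2}] r1c6's peers cover all but 2, so r1c6=2.
Step 22. [r6c3∈{4}] r6c3 is down to just 4, so r6c3=4.
Step 23. [r4c5∈{1}] only 1 remains possible at r4c5. So r4c5=1.

Answer: 5 3 6 1 4 2 / 4 2 1 3 6 5 / 1 4 2 6 5 3 / 6 5 3 2 1 4 / 2 1 5 4 3 6 / 3 6 4 5 2 1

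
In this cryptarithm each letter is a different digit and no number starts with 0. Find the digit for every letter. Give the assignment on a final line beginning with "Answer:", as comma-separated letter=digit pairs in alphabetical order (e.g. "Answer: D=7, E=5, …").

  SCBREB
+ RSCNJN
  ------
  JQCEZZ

Step 1. [col 1: B + N ≡ Z (mod 10)] no forcing yet in column 1 (carry-in 0); N=7 is free and consistent — try it. So N=7.
Step 2. [col 1: B + N ≡ Z (mod 10)] column 1 (B + N ≡ Z (mod 10), carry-in 0) doesn't pin B yet; pick B=9 and continue ⇒ B=9.
Step 3. [col 1: B + N ≡ Z (mod 10)] from column 1 (B=9, N=7, carry-in 0, digits 7,9 already taken and all letters distinct): Z must equal 6 ⇒ Z=6.
Step 4. [col 2: E + J ≡ Z (mod 10)] no forcing yet in column 2 (carry-in 1); E=0 is free and consistent — try it. So E=0.
Step 5. [col 2: E + J ≡ Z (mod 10)] column 2 reads E+J+carry(1)=Z with E=0, Z=6; with digits 0,6,7,9 already taken and all letters distinct, the only value for J is 5. So J=5.
Step 6. [col 3: R + N ≡ E (mod 10)] column 3 reads R+N+carry(0)=E with N=7, E=0; with digits 0,5,6,7,9 already taken and all letters distinct, the only value for R is 3. So R=3.
Step 7. [col 4: B + C ≡ C (mod 10)] C=1 is one option consistent with column 4 (B + C ≡ C (mod 10), carry-in 1) — take it. So C=1.
Step 8. [col 5: C + S ≡ Q (mod 10)] column 5: given C=1, carry-in 1, and digits 0,1,3,5,6,7,9 already taken and all letters distinct, C+S≡Q (mod 10) forces Q=4 ⇒ Q=4.
Step 9. [col 5: C + S ≡ Q (mod 10)] from column 5 (C=1, Q=4, carry-in 1, digits 0,1,3,4,5,6,7,9 already taken and all letters distinct): S must equal 2. So S=2.

Answer: B=9, C=1, E=0, J=5, N=7, Q=4, R=3, S=2, Z=6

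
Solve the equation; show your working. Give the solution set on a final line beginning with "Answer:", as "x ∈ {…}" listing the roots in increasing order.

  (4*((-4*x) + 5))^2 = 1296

Step 1. [(4*((-4*x) + 5))^2 = 1296] 1296 ≥ 0, LHS is (·)² — take ±√ ⇒ sqrt: 4*((-4*x) + 5) = 36 or -36.
Step 2. [4*((-4*x) + 5) = 36 or -36] 4 out front; divide by 4 ⇒ div: (-4*x) + 5 = 9 or -9.
Step 3. [(-4*x) + 5 = 9 or -9] +5 is outermost — subtract 5 both sides. So sub: -4*x = 4 or -14.
Step 4. [-4*x = 4 or -14] leading coefficient -4: divide by -4, so div: x = -1 or 7/2.

Answer: x ∈ {-1, 7/2}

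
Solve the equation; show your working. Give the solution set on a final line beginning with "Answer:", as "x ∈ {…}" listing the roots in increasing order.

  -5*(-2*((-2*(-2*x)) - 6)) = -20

Step 1. [-5*(-2*((-2*(-2*x)) - 6)) = -20] -5 out front; divide by -5 ⇒ div: -2*((-2*(-2*x)) - 6) = 4.
Step 2. [-2*((-2*(-2*x)) - 6) = 4] divide by the outer -2. So div: (-2*(-2*x)) - 6 = -2.
Step 3. [(-2*(-2*x)) - 6 = -2] -2 | LHS and -2 | -2: pull -2 out, so factor: (-2*x) + 3 = 1.
Step 4. [(-2*x) + 3 = 1] peel the +3: subtract 3 from each side, so sub: -2*x = -2.
Step 5. [-2*x = -2] divide by the outer -2, so div: x = 1.

Answer: x ∈ {1}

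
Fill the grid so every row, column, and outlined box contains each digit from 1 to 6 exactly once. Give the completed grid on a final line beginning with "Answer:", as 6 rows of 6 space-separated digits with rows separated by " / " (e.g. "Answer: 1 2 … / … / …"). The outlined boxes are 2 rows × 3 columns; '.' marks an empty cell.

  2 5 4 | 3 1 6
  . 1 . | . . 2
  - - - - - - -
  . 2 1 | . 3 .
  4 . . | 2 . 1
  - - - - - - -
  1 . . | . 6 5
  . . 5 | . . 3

Step 1. [r5c4∈{4}] r5c4 is down to just 4 ⇒ r5c4=4.
Step 2. [r6c1∈{6}] r6c1 is down to just 6, so r6c1=6.
Step 3. [r4c2∈{3,6}] r4c2 is the only open cell in col 2 admitting 6. So r4c2=6.
Step 4. [r2c4∈{5}] only 5 remains possible at r2c4 ⇒ r2c4=5.
Step 5. [r4c3∈{3}] nothing but 3 survives at r4c3 ⇒ r4c3=3.
Step 6. [r4c5∈{5}] r4c5 is down to just 5, so r4c5=5.
Step 7. [r5c3∈{2}] only 2 remains possible at r5c3. So r5c3=2.
Step 8. [r2c5∈{4}] r2c5's peers cover all but 4, so r2c5=4.
Step 9. [r6c4∈{1}] r6c4 is down to just 1 ⇒ r6c4=1.
Step 10. [r3c6∈{4}] r3c6's peers cover all but 4, so r3c6=4.
Step 11. [r2c1∈{3}] nothing but 3 survives at r2c1 ⇒ r2c1=3.
Step 12. [r3c1∈{5}] r3c1's peers cover all but 5. So r3c1=5.
Step 13. [r2c3∈{6}] r2c3's peers cover all but 6. So r2c3=6.
Step 14. [r3c4∈{6}] r3c4's peers cover all but 6 ⇒ r3c4=6.
Step 15. [r6c2∈{4}] only 4 remains possible at r6c2 ⇒ r6c2=4.
Step 16. [r5c2∈{3}] nothing but 3 survives at r5c2. So r5c2=3.
Step 17. [r6c5∈{2}] r6c5 is down to just 2. So r6c5=2.

Answer: 2 5 4 3 1 6 / 3 1 6 5 4 2 / 5 2 1 6 3 4 / 4 6 3 2 5 1 / 1 3 2 4 6 5 / 6 4 5 1 2 3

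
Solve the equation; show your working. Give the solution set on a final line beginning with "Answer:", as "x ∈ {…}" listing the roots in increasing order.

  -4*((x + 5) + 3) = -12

Step 1. [-4*((x + 5) + 3) = -12] divide by the outer -4 ⇒ div: (x + 5) + 3 = 3.
Step 2. [(x + 5) + 3 = 3] +3 is outermost — subtract 3 both sides ⇒ sub: x + 5 = 0.
Step 3. [x + 5 = 0] peel the +5: subtract 5 from each side ⇒ sub: x = -5.

Answer: x ∈ {-5}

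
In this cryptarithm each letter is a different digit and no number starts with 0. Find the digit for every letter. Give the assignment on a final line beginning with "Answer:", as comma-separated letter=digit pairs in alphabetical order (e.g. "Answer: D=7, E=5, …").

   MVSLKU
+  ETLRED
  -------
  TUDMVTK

Step 1. [col 1: U + D ≡ K (mod 10)] no forcing yet in column 1 (carry-in 0); D=5 is free and consistent — try it. So D=5.
Step 2. [col 1: U + D ≡ K (mod 10)] K=2 is one option consistent with column 1 (U + D ≡ K (mod 10), carry-in 0) — take it. So K=2.
Step 3. [T] T is the leading digit of a 7-digit sum of two 6-digit numbers; the final carry is exactly 1, so T=1.
Step 4. [col 1: U + D ≡ K (mod 10)] from column 1 (D=5, K=2, carry-in 0, digits 1,2,5 already taken and all letters distinct): U must equal 7, so U=7.
Step 5. [col 2: K + E ≡ T (mod 10)] from column 2 (K=2, T=1, carry-in 1, digits 1,2,5,7 already taken and all letters distinct): E must equal 8 ⇒ E=8.
Step 6. [col 3: L + R ≡ V (mod 10)] several values work for V in column 3 (L + R ≡ V (mod 10), carry-in 1); try V=4 ⇒ V=4.
Step 7. [col 3: L + R ≡ V (mod 10)] L=3 is one option consistent with column 3 (L + R ≡ V (mod 10), carry-in 1) — take it, so L=3.
Step 8. [col 3: L + R ≡ V (mod 10)] from column 3 (L=3, V=4, carry-in 1, digits 1,2,3,4,5,7,8 already taken and all letters distinct): R must equal 0. So R=0.
Step 9. [col 4: S + L ≡ M (mod 10)] column 4: given L=3, carry-in 0, and digits 0,1,2,3,4,5,7,8 already taken and all letters distinct, S+L≡M (mod 10) forces S=6, so S=6.
Step 10. [col 4: S + L ≡ M (mod 10)] from column 4 (S=6, L=3, carry-in 0, digits 0,1,2,3,4,5,6,7,8 already taken and all letters distinct): M must equal 9. So M=9.

Answer: D=5, E=8, K=2, L=3, M=9, R=0, S=6, T=1, U=7, V=4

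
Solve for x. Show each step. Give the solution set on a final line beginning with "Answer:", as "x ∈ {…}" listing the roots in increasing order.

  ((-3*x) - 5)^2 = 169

Step 1. [((-3*x) - 5)^2 = 169] 169 ≥ 0, LHS is (·)² — take ±√, so sqrt: (-3*x) - 5 = 13 or -13.
Step 2. [(-3*x) - 5 = 13 or -13] peel the -5: add 5 from each side. So sub: -3*x = 18 or -8.
Step 3. [-3*x = 18 or -8] -3 out front; divide by -3 ⇒ div: x = -6 or 8/3.

Answer: x ∈ {-6, 8/3}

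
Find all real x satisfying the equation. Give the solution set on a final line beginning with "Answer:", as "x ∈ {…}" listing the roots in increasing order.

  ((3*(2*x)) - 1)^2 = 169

Step 1. [((3*(2*x)) - 1)^2 = 169] LHS squared, RHS 169 ≥ 0: apply √ (±) ⇒ sqrt: (3*(2*x)) - 1 = 13 or -13.
Step 2. [(3*(2*x)) - 1 = 13 or -13] add 1: x sits inside (… - 1), so sub: 3*(2*x) = 14 or -12.
Step 3. [3*(2*x) = 14 or -12] 3·(inner) — divide through by 3. So div: 2*x = 14/3 or -4.
Step 4. [2*x = 14/3 or -4] 2·(inner) — divide through by 2, so div: x = 7/3 or -2.

Answer: x ∈ {-2, 7/3}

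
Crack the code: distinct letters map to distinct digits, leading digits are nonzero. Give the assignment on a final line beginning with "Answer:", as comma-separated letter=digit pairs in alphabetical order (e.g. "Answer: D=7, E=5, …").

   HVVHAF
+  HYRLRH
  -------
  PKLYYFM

Step 1. [col 1: F + H ≡ M (mod 10)] several values work for H in column 1 (F + H ≡ M (mod 10), carry-in 0); try H=8, so H=8.
Step 2. [P] P is the leading digit of a 7-digit sum of two 6-digit numbers; the final carry is exactly 1. So P=1.
Step 3. [col 1: F + H ≡ M (mod 10)] column 1 (F + H ≡ M (mod 10), carry-in 0) doesn't pin F yet; pick F=5 and continue ⇒ F=5.
Step 4. [col 1: F + H ≡ M (mod 10)] from column 1 (F=5, H=8, carry-in 0, digits 1,5,8 already taken and all letters distinct): M must equal 3, so M=3.
Step 5. [col 2: A + R ≡ F (mod 10)] column 2 (A + R ≡ F (mod 10), carry-in 1) doesn't pin R yet; pick R=4 and continue ⇒ R=4.
Step 6. [col 2: A + R ≡ F (mod 10)] column 2 reads A+R+carry(1)=F with R=4, F=5; with digits 1,3,4,5,8 already taken and all letters distinct, the only value for A is 0 ⇒ A=0.
Step 7. [col 3: H + L ≡ Y (mod 10)] in column 3 we have H+L≡Y with carry-in 0; given H=8 and digits 0,1,3,4,5,8 already taken and all letters distinct, that pins Y to 7. So Y=7.
Step 8. [col 3: H + L ≡ Y (mod 10)] in column 3 we have H+L≡Y with carry-in 0; given H=8, Y=7 and digits 0,1,3,4,5,7,8 already taken and all letters distinct, that pins L to 9, so L=9.
Step 9. [col 4: V + R ≡ Y (mod 10)] in column 4 we have V+R≡Y with carry-in 1; given R=4, Y=7 and digits 0,1,3,4,5,7,8,9 already taken and all letters distinct, that pins V to 2 ⇒ V=2.
Step 10. [col 6: H + H ≡ K (mod 10)] column 6: given H=8, carry-in 0, and digits 0,1,2,3,4,5,7,8,9 already taken and all letters distinct, H+H≡K (mod 10) forces K=6, so K=6.

Answer: A=0, F=5, H=8, K=6, L=9, M=3, P=1, R=4, V=2, Y=7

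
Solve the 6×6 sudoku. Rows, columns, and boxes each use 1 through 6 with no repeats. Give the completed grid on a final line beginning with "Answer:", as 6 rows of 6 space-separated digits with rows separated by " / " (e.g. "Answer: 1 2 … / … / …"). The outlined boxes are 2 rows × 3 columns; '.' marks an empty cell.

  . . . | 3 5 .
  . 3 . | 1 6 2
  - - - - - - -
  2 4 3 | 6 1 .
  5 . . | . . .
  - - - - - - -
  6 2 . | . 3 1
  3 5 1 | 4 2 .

Step 1. [r2c1∈{4}] nothing but 4 survives at r2c1, so r2c1=4.
Step 2. [r4c3∈{6}] nothing but 6 survives at r4c3 ⇒ r4c3=6.
Step 3. [r1c1∈{1}] r1c1 has the single candidate 1, so r1c1=1.
Step 4. [r1c6∈{4}] only 4 remains possible at r1c6 ⇒ r1c6=4.
Step 5. [r2c3∈{5}] nothing but 5 survives at r2c3. So r2c3=5.
Step 6. [r4c6∈{3}] r4c6 is down to just 3. So r4c6=3.
Step 7. [r4c4∈{2}] r4c4 is down to just 2 ⇒ r4c4=2.
Step 8. [r4c2∈{1}] r4c2 has the single candidate 1 ⇒ r4c2=1.
Step 9. [r1c3∈{2}] nothing but 2 survives at r1c3, so r1c3=2.
Step 10. [r6c6∈{6}] r6c6's peers cover all but 6 ⇒ r6c6=6.
Step 11. [r5c3∈{4}] nothing but 4 survives at r5c3. So r5c3=4.
Step 12. [r4c5∈{4}] r4c5's peers cover all but 4, so r4c5=4.
Step 13. [r5c4∈{5}] nothing but 5 survives at r5c4, so r5c4=5.
Step 14. [r1c2∈{6}] r1c2 is down to just 6 ⇒ r1c2=6.
Step 15. [r3c6∈{5}] only 5 remains possible at r3c6, so r3c6=5.

Answer: 1 6 2 3 5 4 / 4 3 5 1 6 2 / 2 4 3 6 1 5 / 5 1 6 2 4 3 / 6 2 4 5 3 1 / 3 5 1 4 2 6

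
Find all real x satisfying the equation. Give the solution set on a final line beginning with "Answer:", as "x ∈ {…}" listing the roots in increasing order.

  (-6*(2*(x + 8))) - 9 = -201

Step 1. [(-6*(2*(x + 8))) - 9 = -201] -9 is outermost — add 9 both sides. So sub: -6*(2*(x + 8)) = -192.
Step 2. [-6*(2*(x + 8)) = -192] -6·(inner) — divide through by -6 ⇒ div: 2*(x + 8) = 32.
Step 3. [2*(x + 8) = 32] leading coefficient 2: divide by 2, so div: x + 8 = 16.
Step 4. [x + 8 = 16] the outer +8 inverts by subtracting 8. So sub: x = 8.

Answer: x ∈ {8}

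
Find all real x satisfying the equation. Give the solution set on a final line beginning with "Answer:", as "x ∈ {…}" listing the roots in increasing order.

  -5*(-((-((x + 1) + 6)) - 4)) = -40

Step 1. [-5*(-((-((x + 1) + 6)) - 4)) = -40] -5 out front; divide by -5 ⇒ div: -((-((x + 1) + 6)) - 4) = 8.
Step 2. [-((-((x + 1) + 6)) - 4) = 8] flip signs both sides ⇒ neg: (-((x + 1) + 6)) - 4 = -8.
Step 3. [(-((x + 1) + 6)) - 4 = -8] -4 is outermost — add 4 both sides ⇒ sub: -((x + 1) + 6) = -4.
Step 4. [-((x + 1) + 6) = -4] LHS negated; negate both sides ⇒ neg: (x + 1) + 6 = 4.
Step 5. [(x + 1) + 6 = 4] the outer +6 inverts by subtracting 6, so sub: x + 1 = -2.
Step 6. [x + 1 = -2] +1 is outermost — subtract 1 both sides. So sub: x = -3.

Answer: x ∈ {-3}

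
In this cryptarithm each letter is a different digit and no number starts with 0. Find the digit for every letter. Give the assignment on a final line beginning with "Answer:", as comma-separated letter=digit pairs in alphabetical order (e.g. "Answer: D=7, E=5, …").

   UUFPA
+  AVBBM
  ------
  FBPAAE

Step 1. [col 1: A + M ≡ E (mod 10)] column 1 (A + M ≡ E (mod 10), carry-in 0) doesn't pin M yet; pick M=7 and continue, so M=7.
Step 2. [F] the sum has 6 digits but both addends have 5; that extra leading digit F is the final carry, namely 1, so F=1.
Step 3. [col 1: A + M ≡ E (mod 10)] no forcing yet in column 1 (carry-in 0); A=6 is free and consistent — try it, so A=6.
Step 4. [col 1: A + M ≡ E (mod 10)] column 1 reads A+M+carry(0)=E with A=6, M=7; with digits 1,6,7 already taken and all letters distinct, the only value for E is 3, so E=3.
Step 5. [col 2: P + B ≡ A (mod 10)] several values work for B in column 2 (P + B ≡ A (mod 10), carry-in 1); try B=5 ⇒ B=5.
Step 6. [col 2: P + B ≡ A (mod 10)] in column 2 we have P+B≡A with carry-in 1; given B=5, A=6 and digits 1,3,5,6,7 already taken and all letters distinct, that pins P to 0, so P=0.
Step 7. [col 4: U + V ≡ P (mod 10)] several values work for V in column 4 (U + V ≡ P (mod 10), carry-in 0); try V=2 ⇒ V=2.
Step 8. [col 4: U + V ≡ P (mod 10)] from column 4 (V=2, P=0, carry-in 0, digits 0,1,2,3,5,6,7 already taken and all letters distinct): U must equal 8. So U=8.

Answer: A=6, B=5, E=3, F=1, M=7, P=0, U=8, V=2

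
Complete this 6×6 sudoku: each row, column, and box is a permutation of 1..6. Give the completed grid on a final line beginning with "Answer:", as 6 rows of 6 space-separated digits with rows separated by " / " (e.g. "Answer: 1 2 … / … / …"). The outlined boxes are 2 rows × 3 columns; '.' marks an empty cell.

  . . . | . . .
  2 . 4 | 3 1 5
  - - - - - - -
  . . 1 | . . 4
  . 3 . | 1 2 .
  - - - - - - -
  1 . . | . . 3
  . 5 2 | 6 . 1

Step 1. [r2c2∈{6}] nothing but 6 survives at r2c2, so r2c2=6.
Step 2. [r4c6∈{6}] nothing but 6 survives at r4c6. So r4c6=6.
Step 3. [r6c5∈{4}] r6c5 has the single candidate 4, so r6c5=4.
Step 4. [r4c3∈{5}] nothing but 5 survives at r4c3. So r4c3=5.
Step 5. [r5c5∈{5}] nothing but 5 survives at r5c5. So r5c5=5.
Step 6. [r1c1∈{3,5}] across row 1, 5 lands solely at r1c1. So r1c1=5.
Step 7. [r5c4∈{2}] r5c4 has the single candidate 2, so r5c4=2.
Step 8. [r1c4∈{4}] nothing but 4 survives at r1c4, so r1c4=4.
Step 9. [r6c1∈{3}] r6c1 is down to just 3, so r6c1=3.
Step 10. [r3c5∈{3}] only 3 remains possible at r3c5, so r3c5=3.
Step 11. [r4c1∈{4}] only 4 remains possible at r4c1. So r4c1=4.
Step 12. [r5c3∈{6}] only 6 remains possible at r5c3. So r5c3=6.
Step 13. [r1c6∈{2}] r1c6 has the single candidate 2 ⇒ r1c6=2.
Step 14. [r1c3∈{3}] nothing but 3 survives at r1c3. So r1c3=3.
Step 15. [r1c5∈{6}] r1c5's peers cover all but 6 ⇒ r1c5=6.
Step 16. [r5c2∈{4}] r5c2 is down to just 4 ⇒ r5c2=4.
Step 17. [r3c2∈{2}] only 2 remains possible at r3c2 ⇒ r3c2=2.
Step 18. [r3c1∈{6}] nothing but 6 survives at r3c1. So r3c1=6.
Step 19. [r1c2∈{1}] only 1 remains possible at r1c2 ⇒ r1c2=1.
Step 20. [r3c4∈{5}] nothing but 5 survives at r3c4 ⇒ r3c4=5.

Answer: 5 1 3 4 6 2 / 2 6 4 3 1 5 / 6 2 1 5 3 4 / 4 3 5 1 2 6 / 1 4 6 2 5 3 / 3 5 2 6 4 1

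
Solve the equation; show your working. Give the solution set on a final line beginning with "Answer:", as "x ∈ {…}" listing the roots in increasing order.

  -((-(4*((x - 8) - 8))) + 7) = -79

Step 1. [-((-(4*((x - 8) - 8))) + 7) = -79] LHS negated; negate both sides, so neg: (-(4*((x - 8) - 8))) + 7 = 79.
Step 2. [(-(4*((x - 8) - 8))) + 7 = 79] 7 comes off first (subtract 7) ⇒ sub: -(4*((x - 8) - 8)) = 72.
Step 3. [-(4*((x - 8) - 8)) = 72] flip signs both sides, so neg: 4*((x - 8) - 8) = -72.
Step 4. [4*((x - 8) - 8) = -72] 4·(inner) — divide through by 4, so div: (x - 8) - 8 = -18.
Step 5. [(x - 8) - 8 = -18] -8 is outermost — add 8 both sides ⇒ sub: x - 8 = -10.
Step 6. [x - 8 = -10] -8 is outermost — add 8 both sides. So sub: x = -2.

Answer: x ∈ {-2}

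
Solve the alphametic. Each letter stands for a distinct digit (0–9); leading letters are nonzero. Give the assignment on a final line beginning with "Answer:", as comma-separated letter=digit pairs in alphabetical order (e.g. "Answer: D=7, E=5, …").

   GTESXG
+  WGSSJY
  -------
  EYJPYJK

Step 1. [col 1: G + Y ≡ K (mod 10)] several values work for Y in column 1 (G + Y ≡ K (mod 10), carry-in 0); try Y=2, so Y=2.
Step 2. [E] the sum has 7 digits but both addends have 6; that extra leading digit E is the final carry, namely 1, so E=1.
Step 3. [col 1: G + Y ≡ K (mod 10)] column 1 (G + Y ≡ K (mod 10), carry-in 0) doesn't pin G yet; pick G=3 and continue. So G=3.
Step 4. [col 1: G + Y ≡ K (mod 10)] from column 1 (G=3, Y=2, carry-in 0, digits 1,2,3 already taken and all letters distinct): K must equal 5. So K=5.
Step 5. [col 2: X + J ≡ J (mod 10)] in column 2 we have X+J≡J with carry-in 0; given nothing yet and digits 1,2,3,5 already taken and all letters distinct, that pins X to 0. So X=0.
Step 6. [col 2: X + J ≡ J (mod 10)] J=7 is one option consistent with column 2 (X + J ≡ J (mod 10), carry-in 0) — take it ⇒ J=7.
Step 7. [col 3: S + S ≡ Y (mod 10)] in column 3 we have S+S≡Y with carry-in 0; given Y=2 and digits 0,1,2,3,5,7 already taken and all letters distinct, that pins S to 6, so S=6.
Step 8. [col 4: E + S ≡ P (mod 10)] column 4: given E=1, S=6, carry-in 1, and digits 0,1,2,3,5,6,7 already taken and all letters distinct, E+S≡P (mod 10) forces P=8 ⇒ P=8.
Step 9. [col 5: T + G ≡ J (mod 10)] column 5: given G=3, J=7, carry-in 0, and digits 0,1,2,3,5,6,7,8 already taken and all letters distinct, T+G≡J (mod 10) forces T=4. So T=4.
Step 10. [col 6: G + W ≡ Y (mod 10)] column 6: given G=3, Y=2, carry-in 0, and digits 0,1,2,3,4,5,6,7,8 already taken and all letters distinct, G+W≡Y (mod 10) forces W=9, so W=9.

Answer: E=1, G=3, J=7, K=5, P=8, S=6, T=4, W=9, X=0, Y=2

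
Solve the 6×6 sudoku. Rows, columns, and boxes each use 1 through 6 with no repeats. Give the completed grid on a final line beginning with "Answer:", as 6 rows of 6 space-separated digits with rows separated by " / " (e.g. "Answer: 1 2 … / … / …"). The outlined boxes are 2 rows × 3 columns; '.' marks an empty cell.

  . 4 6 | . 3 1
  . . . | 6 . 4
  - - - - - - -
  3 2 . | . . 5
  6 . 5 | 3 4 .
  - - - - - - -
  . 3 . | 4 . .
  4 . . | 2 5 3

Step 1. [r6c3∈{1}] nothing but 1 survives at r6c3. So r6c3=1.
Step 2. [r1c1∈{2,5}] in row 1, 2 fits only at r1c1. So r1c1=2.
Step 3. [r3c5∈{1,6}] in row 3, 6 fits only at r3c5. So r3c5=6.
Step 4. [r2c1∈{1,5}] across col 1, 1 lands solely at r2c1 ⇒ r2c1=1.
Step 5. [r6c2∈{6}] only 6 remains possible at r6c2 ⇒ r6c2=6.
Step 6. [r5c6∈{6}] only 6 remains possible at r5c6. So r5c6=6.
Step 7. [r5c3∈{2}] r5c3 has the single candidate 2, so r5c3=2.
Step 8. [r4c6∈{2}] r4c6 is down to just 2. So r4c6=2.
Step 9. [r3c3∈{4}] nothing but 4 survives at r3c3 ⇒ r3c3=4.
Step 10. [r5c5∈{1}] r5c5 is down to just 1, so r5c5=1.
Step 11. [r1c4∈{5}] r1c4 has the single candidate 5, so r1c4=5.
Step 12. [r4c2∈{1}] nothing but 1 survives at r4c2, so r4c2=1.
Step 13. [r2c2∈{5}] nothing but 5 survives at r2c2, so r2c2=5.
Step 14. [r2c5∈{2}] r2c5 has the single candidate 2 ⇒ r2c5=2.
Step 15. [r2c3∈{3}] r2c3's peers cover all but 3 ⇒ r2c3=3.
Step 16. [r3c4∈{1}] r3c4 has the single candidate 1. So r3c4=1.
Step 17. [r5c1∈{5}] r5c1's peers cover all but 5 ⇒ r5c1=5.

Answer: 2 4 6 5 3 1 / 1 5 3 6 2 4 / 3 2 4 1 6 5 / 6 1 5 3 4 2 / 5 3 2 4 1 6 / 4 6 1 2 5 3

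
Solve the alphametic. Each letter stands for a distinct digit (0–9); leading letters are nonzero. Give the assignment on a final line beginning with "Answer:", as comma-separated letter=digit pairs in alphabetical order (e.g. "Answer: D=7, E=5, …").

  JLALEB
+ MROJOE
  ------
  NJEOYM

Step 1. [col 1: B + E ≡ M (mod 10)] several values work for E in column 1 (B + E ≡ M (mod 10), carry-in 0); try E=4, so E=4.
Step 2. [col 1: B + E ≡ M (mod 10)] column 1 (B + E ≡ M (mod 10), carry-in 0) doesn't pin M yet; pick M=1 and continue ⇒ M=1.
Step 3. [col 1: B + E ≡ M (mod 10)] column 1 reads B+E+carry(0)=M with E=4, M=1; with digits 1,4 already taken and all letters distinct, the only value for B is 7 ⇒ B=7.
Step 4. [col 2: E + O ≡ Y (mod 10)] several values work for Y in column 2 (E + O ≡ Y (mod 10), carry-in 1); try Y=5. So Y=5.
Step 5. [col 2: E + O ≡ Y (mod 10)] from column 2 (E=4, Y=5, carry-in 1, digits 1,4,5,7 already taken and all letters distinct): O must equal 0, so O=0.
Step 6. [col 3: L + J ≡ O (mod 10)] no forcing yet in column 3 (carry-in 0); J=8 is free and consistent — try it ⇒ J=8.
Step 7. [col 3: L + J ≡ O (mod 10)] from column 3 (J=8, O=0, carry-in 0, digits 0,1,4,5,7,8 already taken and all letters distinct): L must equal 2 ⇒ L=2.
Step 8. [col 4: A + O ≡ E (mod 10)] in column 4 we have A+O≡E with carry-in 1; given O=0, E=4 and digits 0,1,2,4,5,7,8 already taken and all letters distinct, that pins A to 3, so A=3.
Step 9. [col 5: L + R ≡ J (mod 10)] column 5 reads L+R+carry(0)=J with L=2, J=8; with digits 0,1,2,3,4,5,7,8 already taken and all letters distinct, the only value for R is 6. So R=6.
Step 10. [col 6: J + M ≡ N (mod 10)] column 6: given J=8, M=1, carry-in 0, and digits 0,1,2,3,4,5,6,7,8 already taken and all letters distinct, J+M≡N (mod 10) forces N=9. So N=9.

Answer: A=3, B=7, E=4, J=8, L=2, M=1, N=9, O=0, R=6, Y=5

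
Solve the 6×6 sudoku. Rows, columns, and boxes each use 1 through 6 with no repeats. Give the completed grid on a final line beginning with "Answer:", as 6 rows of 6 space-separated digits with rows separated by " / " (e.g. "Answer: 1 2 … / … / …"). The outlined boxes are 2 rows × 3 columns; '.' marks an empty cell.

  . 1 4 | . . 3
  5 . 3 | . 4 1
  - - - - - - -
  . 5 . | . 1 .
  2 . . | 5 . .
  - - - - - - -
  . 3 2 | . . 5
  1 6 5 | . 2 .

Step 1. [r2c4∈{2,6}] in row 2, 6 fits only at r2c4. So r2c4=6.
Step 2. [r6c6∈{4}] r6c6 is down to just 4 ⇒ r6c6=4.
Step 3. [r4c6∈{6}] only 6 remains possible at r4c6. So r4c6=6.
Step 4. [r3c1∈{3,4,6}] across col 1, 3 lands solely at r3c1, so r3c1=3.
Step 5. [r3c4∈{2,4}] 4 has one home in row 3: r3c4, so r3c4=4.
Step 6. [r6c4∈{3}] nothing but 3 survives at r6c4, so r6c4=3.
Step 7. [r4c3∈{1}] r4c3 has the single candidate 1. So r4c3=1.
Step 8. [r1c5∈{5}] r1c5 has the single candidate 5. So r1c5=5.
Step 9. [r5c4∈{1}] nothing but 1 survives at r5c4, so r5c4=1.
Step 10. [r4c5∈{3}] r4c5 has the single candidate 3, so r4c5=3.
Step 11. [r4c2∈{4}] r4c2's peers cover all but 4, so r4c2=4.
Step 12. [r3c3∈{6}] nothing but 6 survives at r3c3 ⇒ r3c3=6.
Step 13. [r2c2∈{2}] nothing but 2 survives at r2c2. So r2c2=2.
Step 14. [r3c6∈{2}] r3c6 is down to just 2. So r3c6=2.
Step 15. [r5c1∈{4}] only 4 remains possible at r5c1. So r5c1=4.
Step 16. [r1c4∈{2}] nothing but 2 survives at r1c4, so r1c4=2.
Step 17. [r1c1∈{6}] nothing but 6 survives at r1c1. So r1c1=6.
Step 18. [r5c5∈{6}] r5c5 is down to just 6 ⇒ r5c5=6.

Answer: 6 1 4 2 5 3 / 5 2 3 6 4 1 / 3 5 6 4 1 2 / 2 4 1 5 3 6 / 4 3 2 1 6 5 / 1 6 5 3 2 4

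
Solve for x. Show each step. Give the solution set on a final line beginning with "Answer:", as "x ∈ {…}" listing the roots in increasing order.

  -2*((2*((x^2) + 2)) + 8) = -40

Step 1. [-2*((2*((x^2) + 2)) + 8) = -40] divide by the outer -2. So div: (2*((x^2) + 2)) + 8 = 20.
Step 2. [(2*((x^2) + 2)) + 8 = 20] 2 divides every term; factor it out, so factor: ((x^2) + 2) + 4 = 10.
Step 3. [((x^2) + 2) + 4 = 10] +4 is outermost — subtract 4 both sides. So sub: (x^2) + 2 = 6.
Step 4. [(x^2) + 2 = 6] the outer +2 inverts by subtracting 2. So sub: x^2 = 4.
Step 5. [x^2 = 4] √ both sides: 4 ≥ 0 gives two branches ⇒ sqrt: x = 2 or -2.

Answer: x ∈ {-2, 2}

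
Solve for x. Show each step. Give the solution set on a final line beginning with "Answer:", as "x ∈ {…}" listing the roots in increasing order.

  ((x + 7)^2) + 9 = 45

Step 1. [((x + 7)^2) + 9 = 45] +9 is outermost — subtract 9 both sides ⇒ sub: (x + 7)^2 = 36.
Step 2. [(x + 7)^2 = 36] 36 ≥ 0, LHS is (·)² — take ±√ ⇒ sqrt: x + 7 = 6 or -6.
Step 3. [x + 7 = 6 or -6] 7 comes off first (subtract 7), so sub: x = -1 or -13.

Answer: x ∈ {-13, -1}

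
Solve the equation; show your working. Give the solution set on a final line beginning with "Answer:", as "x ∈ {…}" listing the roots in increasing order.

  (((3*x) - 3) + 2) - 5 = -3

Step 1. [(((3*x) - 3) + 2) - 5 = -3] add 5: x sits inside (… - 5). So sub: ((3*x) - 3) + 2 = 2.
Step 2. [((3*x) - 3) + 2 = 2] the outer +2 inverts by subtracting 2. So sub: (3*x) - 3 = 0.
Step 3. [(3*x) - 3 = 0] 3 | LHS and 3 | 0: pull 3 out, so factor: x - 1 = 0.
Step 4. [x - 1 = 0] the outer -1 inverts by adding 1, so sub: x = 1.

Answer: x ∈ {1}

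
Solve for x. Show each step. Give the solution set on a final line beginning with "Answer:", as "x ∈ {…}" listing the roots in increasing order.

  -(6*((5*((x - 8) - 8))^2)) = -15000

Step 1. [-(6*((5*((x - 8) - 8))^2)) = -15000] leading − — multiply by −1, so neg: 6*((5*((x - 8) - 8))^2) = 15000.
Step 2. [6*((5*((x - 8) - 8))^2) = 15000] 6 out front; divide by 6 ⇒ div: (5*((x - 8) - 8))^2 = 2500.
Step 3. [(5*((x - 8) - 8))^2 = 2500] 2500 ≥ 0, LHS is (·)² — take ±√ ⇒ sqrt: 5*((x - 8) - 8) = 50 or -50.
Step 4. [5*((x - 8) - 8) = 50 or -50] leading coefficient 5: divide by 5, so div: (x - 8) - 8 = 10 or -10.
Step 5. [(x - 8) - 8 = 10 or -10] 8 comes off first (add 8). So sub: x - 8 = 18 or -2.
Step 6. [x - 8 = 18 or -2] add 8: x sits inside (… - 8). So sub: x = 26 or 6.

Answer: x ∈ {6, 26}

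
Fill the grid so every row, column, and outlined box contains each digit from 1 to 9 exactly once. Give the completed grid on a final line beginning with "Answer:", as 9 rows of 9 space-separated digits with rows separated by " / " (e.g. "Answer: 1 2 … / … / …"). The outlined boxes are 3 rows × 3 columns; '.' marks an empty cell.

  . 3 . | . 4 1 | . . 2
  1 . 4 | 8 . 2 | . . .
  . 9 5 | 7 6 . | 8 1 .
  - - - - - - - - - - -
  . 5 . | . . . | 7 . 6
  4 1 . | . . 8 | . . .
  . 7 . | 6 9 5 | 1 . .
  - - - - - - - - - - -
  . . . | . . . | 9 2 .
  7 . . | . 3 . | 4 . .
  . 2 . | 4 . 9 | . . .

Step 1. [r5c3∈{2,3,6,9}] across row 5, 6 lands solely at r5c3. So r5c3=6.
Step 2. [r2c5∈{5}] r2c5's peers cover all but 5, so r2c5=5.
Step 3. [r2c2∈{6}] r2c2 is down to just 6, so r2c2=6.
Step 4. [r8c2∈{8}] r8c2's peers cover all but 8, so r8c2=8.
Step 5. [r4c1∈{2,3,8,9}] col 1 places 9 nowhere but r4c1 ⇒ r4c1=9.
Step 6. [r2c7∈{3}] nothing but 3 survives at r2c7, so r2c7=3.
Step 7. [r8c4∈{1,2,5}] in row 8, 2 fits only at r8c4 ⇒ r8c4=2.
Step 8. [r5c4∈{3}] r5c4 has the single candidate 3. So r5c4=3.
Step 9. [r7c6∈{6,7}] 7 has one home in col 6: r7c6. So r7c6=7.
Step 10. [r7c4∈{1,5}] col 4 places 5 nowhere but r7c4 ⇒ r7c4=5.
Step 11. [r9c1∈{3,5,6}] in col 1, 5 fits only at r9c1, so r9c1=5.
Step 12. [r9c7∈{6}] r9c7's peers cover all but 6. So r9c7=6.
Step 13. [r8c8∈{5}] r8c8's peers cover all but 5. So r8c8=5.
Step 14. [r8c9∈{1}] r8c9's peers cover all but 1. So r8c9=1.
Step 15. [r5c8∈{9}] r5c8's peers cover all but 9 ⇒ r5c8=9.
Step 16. [r2c8∈{7}] nothing but 7 survives at r2c8. So r2c8=7.
Step 17. [r1c1∈{8}] r1c1 is down to just 8. So r1c1=8.
Step 18. [r5c7∈{2,5}] 2 has one home in col 7: r5c7, so r5c7=2.
Step 19. [r9c9∈{3,7,8}] in row 9, 7 fits only at r9c9, so r9c9=7.
Step 20. [r4c5∈{1,2}] in col 5, 2 fits only at r4c5, so r4c5=2.
Step 21. [r6c3∈{2,3,8}] r6c3 is the only open cell in col 3 admitting 2 ⇒ r6c3=2.
Step 22. [r6c1∈{3}] nothing but 3 survives at r6c1 ⇒ r6c1=3.
Step 23. [r7c9∈{3,8}] across col 9, 3 lands solely at r7c9, so r7c9=3.
Step 24. [r6c9∈{4,8}] across col 9, 8 lands solely at r6c9 ⇒ r6c9=8.
Step 25. [r7c3∈{1}] r7c3 is down to just 1 ⇒ r7c3=1.
Step 26. [r6c8∈{4}] r6c8's peers cover all but 4 ⇒ r6c8=4.
Step 27. [r9c8∈{8}] r9c8's peers cover all but 8. So r9c8=8.
Step 28. [r7c2∈{4}] r7c2's peers cover all but 4, so r7c2=4.
Step 29. [r1c4∈{9}] r1c4 is down to just 9, so r1c4=9.
Step 30. [r3c1∈{2}] r3c1 has the single candidate 2 ⇒ r3c1=2.
Step 31. [r7c1∈{6}] nothing but 6 survives at r7c1. So r7c1=6.
Step 32. [r5c9∈{5}] only 5 remains possible at r5c9, so r5c9=5.
Step 33. [r4c8∈{3}] r4c8 is down to just 3. So r4c8=3.
Step 34. [r8c3∈{9}] only 9 remains possible at r8c3. So r8c3=9.
Step 35. [r9c3∈{3}] r9c3's peers cover all but 3. So r9c3=3.
Step 36. [r9c5∈{1}] nothing but 1 survives at r9c5. So r9c5=1.
Step 37. [r1c8∈{6}] nothing but 6 survives at r1c8 ⇒ r1c8=6.
Step 38. [r3c9∈{4}] r3c9 has the single candidate 4, so r3c9=4.
Step 39. [r1c7∈{5}] r1c7's peers cover all but 5. So r1c7=5.
Step 40. [r2c9∈{9}] r2c9's peers cover all but 9 ⇒ r2c9=9.
Step 41. [r5c5∈{7}] r5c5's peers cover all but 7 ⇒ r5c5=7.
Step 42. [r4c6∈{4}] r4c6 has the single candidate 4, so r4c6=4.
Step 43. [r4c4∈{1}] r4c4's peers cover all but 1. So r4c4=1.
Step 44. [r3c6∈{3}] only 3 remains possible at r3c6, so r3c6=3.
Step 45. [r1c3∈{7}] r1c3 is down to just 7. So r1c3=7.
Step 46. [r8c6∈{6}] r8c6 is down to just 6 ⇒ r8c6=6.
Step 47. [r4c3∈{8}] r4c3 is down to just 8. So r4c3=8.
Step 48. [r7c5∈{8}] nothing but 8 survives at r7c5. So r7c5=8.

Answer: 8 3 7 9 4 1 5 6 2 / 1 6 4 8 5 2 3 7 9 / 2 9 5 7 6 3 8 1 4 / 9 5 8 1 2 4 7 3 6 / 4 1 6 3 7 8 2 9 5 / 3 7 2 6 9 5 1 4 8 / 6 4 1 5 8 7 9 2 3 / 7 8 9 2 3 6 4 5 1 / 5 2 3 4 1 9 6 8 7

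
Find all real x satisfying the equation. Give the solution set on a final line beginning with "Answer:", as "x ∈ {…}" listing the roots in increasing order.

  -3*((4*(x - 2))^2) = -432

Step 1. [-3*((4*(x - 2))^2) = -432] divide by the outer -3. So div: (4*(x - 2))^2 = 144.
Step 2. [(4*(x - 2))^2 = 144] 144 ≥ 0, LHS is (·)² — take ±√. So sqrt: 4*(x - 2) = 12 or -12.
Step 3. [4*(x - 2) = 12 or -12] leading coefficient 4: divide by 4, so div: x - 2 = 3 or -3.
Step 4. [x - 2 = 3 or -3] 2 comes off first (add 2) ⇒ sub: x = 5 or -1.

Answer: x ∈ {-1, 5}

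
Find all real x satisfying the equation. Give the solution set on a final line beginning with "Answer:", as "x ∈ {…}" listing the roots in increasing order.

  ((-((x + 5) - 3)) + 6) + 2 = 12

Step 1. [((-((x + 5) - 3)) + 6) + 2 = 12] 2 comes off first (subtract 2), so sub: (-((x + 5) - 3)) + 6 = 10.
Step 2. [(-((x + 5) - 3)) + 6 = 10] subtract 6: x sits inside (… + 6), so sub: -((x + 5) - 3) = 4.
Step 3. [-((x + 5) - 3) = 4] leading − — multiply by −1. So neg: (x + 5) - 3 = -4.
Step 4. [(x + 5) - 3 = -4] 3 comes off first (add 3) ⇒ sub: x + 5 = -1.
Step 5. [x + 5 = -1] +5 is outermost — subtract 5 both sides. So sub: x = -6.

Answer: x ∈ {-6}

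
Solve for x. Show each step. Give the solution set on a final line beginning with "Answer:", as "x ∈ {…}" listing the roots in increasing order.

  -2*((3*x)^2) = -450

Step 1. [-2*((3*x)^2) = -450] divide by the outer -2, so div: (3*x)^2 = 225.
Step 2. [(3*x)^2 = 225] LHS squared, RHS 225 ≥ 0: apply √ (±), so sqrt: 3*x = 15 or -15.
Step 3. [3*x = 15 or -15] leading coefficient 3: divide by 3. So div: x = 5 or -5.

Answer: x ∈ {-5, 5}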